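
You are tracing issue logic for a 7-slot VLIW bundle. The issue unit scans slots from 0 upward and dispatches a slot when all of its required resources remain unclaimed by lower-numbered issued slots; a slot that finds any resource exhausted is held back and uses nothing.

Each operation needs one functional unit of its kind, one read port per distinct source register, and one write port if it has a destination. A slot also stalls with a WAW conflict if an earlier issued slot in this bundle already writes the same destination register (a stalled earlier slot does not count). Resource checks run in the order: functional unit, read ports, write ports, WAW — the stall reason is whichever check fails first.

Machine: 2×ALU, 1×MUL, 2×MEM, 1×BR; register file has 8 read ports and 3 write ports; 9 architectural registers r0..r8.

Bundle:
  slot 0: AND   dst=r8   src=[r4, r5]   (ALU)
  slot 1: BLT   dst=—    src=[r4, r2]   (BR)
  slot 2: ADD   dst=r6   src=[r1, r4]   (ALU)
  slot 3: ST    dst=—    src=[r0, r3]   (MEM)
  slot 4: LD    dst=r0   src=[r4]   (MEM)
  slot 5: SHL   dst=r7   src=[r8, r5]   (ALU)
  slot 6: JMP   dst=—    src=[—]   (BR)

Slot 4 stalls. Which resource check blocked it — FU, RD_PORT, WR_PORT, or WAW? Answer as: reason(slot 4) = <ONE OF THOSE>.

reason(slot 4) = RD_PORT

slot 0 (ALU): ISSUE — free A1,Mu1,Ld2,B1 rp6 wp2
slot 1 (BR): ISSUE — free A1,Mu1,Ld2,B0 rp4 wp2
slot 2 (ALU): ISSUE — free A0,Mu1,Ld2,B0 rp2 wp1
slot 3 (MEM): ISSUE — free A0,Mu1,Ld1,B0 rp0 wp1
slot 4 (MEM): stall RD_PORT — free A0,Mu1,Ld1,B0 rp0 wp1
slot 5 (ALU): stall FU — free A0,Mu1,Ld1,B0 rp0 wp1
slot 6 (BR): stall FU — free A0,Mu1,Ld1,B0 rp0 wp1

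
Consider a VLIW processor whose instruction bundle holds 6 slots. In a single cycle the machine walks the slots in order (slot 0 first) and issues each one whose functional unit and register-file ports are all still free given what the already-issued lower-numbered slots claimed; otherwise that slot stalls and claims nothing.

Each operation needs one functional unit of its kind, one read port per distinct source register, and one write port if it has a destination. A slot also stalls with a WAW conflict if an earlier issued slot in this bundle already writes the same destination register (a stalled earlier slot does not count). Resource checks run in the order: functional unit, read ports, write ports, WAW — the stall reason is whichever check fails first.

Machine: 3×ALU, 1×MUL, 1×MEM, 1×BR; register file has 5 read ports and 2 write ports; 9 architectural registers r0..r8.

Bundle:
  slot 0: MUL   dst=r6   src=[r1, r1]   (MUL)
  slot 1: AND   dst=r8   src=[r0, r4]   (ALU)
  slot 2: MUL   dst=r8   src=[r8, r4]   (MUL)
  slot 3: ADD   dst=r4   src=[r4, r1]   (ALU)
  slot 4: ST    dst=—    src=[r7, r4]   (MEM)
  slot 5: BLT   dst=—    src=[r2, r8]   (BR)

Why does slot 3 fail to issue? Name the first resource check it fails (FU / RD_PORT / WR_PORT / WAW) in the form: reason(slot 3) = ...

reason(slot 3) = WR_PORT

slot 0 (MUL): ISSUE — free A3,Mu0,Ld1,B1 rp4 wp1
slot 1 (ALU): ISSUE — free A2,Mu0,Ld1,B1 rp2 wp0
slot 2 (MUL): stall FU — free A2,Mu0,Ld1,B1 rp2 wp0
slot 3 (ALU): stall WR_PORT — free A2,Mu0,Ld1,B1 rp2 wp0
slot 4 (MEM): ISSUE — free A2,Mu0,Ld0,B1 rp0 wp0
slot 5 (BR): stall RD_PORT — free A2,Mu0,Ld0,B1 rp0 wp0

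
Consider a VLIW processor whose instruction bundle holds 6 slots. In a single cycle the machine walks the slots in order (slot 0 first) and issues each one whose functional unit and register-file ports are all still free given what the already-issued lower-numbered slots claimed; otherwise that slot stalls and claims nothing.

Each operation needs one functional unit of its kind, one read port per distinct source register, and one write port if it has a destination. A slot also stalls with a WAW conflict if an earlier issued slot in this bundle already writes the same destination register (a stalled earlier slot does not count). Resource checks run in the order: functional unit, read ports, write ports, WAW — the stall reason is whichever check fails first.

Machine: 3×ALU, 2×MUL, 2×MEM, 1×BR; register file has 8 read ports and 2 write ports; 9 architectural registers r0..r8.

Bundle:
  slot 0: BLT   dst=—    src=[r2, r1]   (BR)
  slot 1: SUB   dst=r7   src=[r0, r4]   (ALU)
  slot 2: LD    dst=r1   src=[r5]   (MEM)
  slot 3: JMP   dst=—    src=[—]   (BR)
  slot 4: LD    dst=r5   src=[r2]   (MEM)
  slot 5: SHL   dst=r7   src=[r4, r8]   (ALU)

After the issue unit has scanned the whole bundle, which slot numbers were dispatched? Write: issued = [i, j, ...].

(0) want 1×BR +2rd +0wr — yes → AL3|MU2|ME2|BR0|rd6|wr2
(1) want 1×ALU +2rd +1wr — yes → AL2|MU2|ME2|BR0|rd4|wr1
(2) want 1×MEM +1rd +1wr — yes → AL2|MU2|ME1|BR0|rd3|wr0
(3) want 1×BR +0rd +0wr — FU → AL2|MU2|ME1|BR0|rd3|wr0
(4) want 1×MEM +1rd +1wr — WR_PORT → AL2|MU2|ME1|BR0|rd3|wr0
(5) want 1×ALU +2rd +1wr — WR_PORT → AL2|MU2|ME1|BR0|rd3|wr0

issued = [0, 1, 2]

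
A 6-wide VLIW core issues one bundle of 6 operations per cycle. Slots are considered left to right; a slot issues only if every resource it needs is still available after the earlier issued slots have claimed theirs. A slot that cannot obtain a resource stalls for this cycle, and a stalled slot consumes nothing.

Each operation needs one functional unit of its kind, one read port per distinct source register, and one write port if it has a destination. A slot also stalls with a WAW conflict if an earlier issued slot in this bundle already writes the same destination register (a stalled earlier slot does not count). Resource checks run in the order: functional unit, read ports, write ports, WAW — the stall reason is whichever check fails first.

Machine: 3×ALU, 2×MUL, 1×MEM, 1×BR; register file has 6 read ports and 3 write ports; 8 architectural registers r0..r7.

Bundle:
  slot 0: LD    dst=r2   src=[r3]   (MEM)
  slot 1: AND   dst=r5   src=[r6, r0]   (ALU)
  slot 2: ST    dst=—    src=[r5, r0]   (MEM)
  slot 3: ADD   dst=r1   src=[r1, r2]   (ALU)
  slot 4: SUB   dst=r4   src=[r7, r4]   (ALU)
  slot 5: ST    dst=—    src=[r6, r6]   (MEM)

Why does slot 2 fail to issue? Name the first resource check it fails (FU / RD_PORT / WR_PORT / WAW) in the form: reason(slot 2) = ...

reason(slot 2) = FU

[0] MEM needs rd=1 wr=1: ok; after: ALU=3 MUL=2 MEM=0 BR=1, R=5, W=2
[1] ALU needs rd=2 wr=1: ok; after: ALU=2 MUL=2 MEM=0 BR=1, R=3, W=1
[2] MEM needs rd=2 wr=0: FU; after: ALU=2 MUL=2 MEM=0 BR=1, R=3, W=1
[3] ALU needs rd=2 wr=1: ok; after: ALU=1 MUL=2 MEM=0 BR=1, R=1, W=0
[4] ALU needs rd=2 wr=1: RD_PORT; after: ALU=1 MUL=2 MEM=0 BR=1, R=1, W=0
[5] MEM needs rd=1 wr=0: FU; after: ALU=1 MUL=2 MEM=0 BR=1, R=1, W=0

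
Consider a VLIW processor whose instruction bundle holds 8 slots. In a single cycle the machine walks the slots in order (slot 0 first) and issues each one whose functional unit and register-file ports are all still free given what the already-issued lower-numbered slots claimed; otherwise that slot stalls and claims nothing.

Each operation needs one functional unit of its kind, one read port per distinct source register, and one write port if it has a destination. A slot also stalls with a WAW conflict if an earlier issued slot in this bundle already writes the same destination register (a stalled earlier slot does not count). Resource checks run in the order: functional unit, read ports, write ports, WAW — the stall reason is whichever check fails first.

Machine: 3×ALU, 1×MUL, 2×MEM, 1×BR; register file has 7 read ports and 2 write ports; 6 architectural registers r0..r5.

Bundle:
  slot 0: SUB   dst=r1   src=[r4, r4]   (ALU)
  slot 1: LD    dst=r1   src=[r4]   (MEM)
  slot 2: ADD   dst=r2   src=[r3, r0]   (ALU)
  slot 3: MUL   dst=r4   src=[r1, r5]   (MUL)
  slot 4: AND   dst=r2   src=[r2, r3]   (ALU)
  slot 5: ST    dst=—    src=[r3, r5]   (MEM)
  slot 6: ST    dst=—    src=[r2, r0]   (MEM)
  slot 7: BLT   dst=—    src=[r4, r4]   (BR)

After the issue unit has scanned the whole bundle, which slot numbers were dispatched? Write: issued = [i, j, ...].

issued = [0, 2, 5, 6]

  0. ALU→r1 ⇒ go  {2A/1Mu/2Ld/1B | 6r 1w}
  1. MEM→r1 ⇒ no(WAW)  {2A/1Mu/2Ld/1B | 6r 1w}
  2. ALU→r2 ⇒ go  {1A/1Mu/2Ld/1B | 4r 0w}
  3. MUL→r4 ⇒ no(WR_PORT)  {1A/1Mu/2Ld/1B | 4r 0w}
  4. ALU→r2 ⇒ no(WR_PORT)  {1A/1Mu/2Ld/1B | 4r 0w}
  5. MEM ⇒ go  {1A/1Mu/1Ld/1B | 2r 0w}
  6. MEM ⇒ go  {1A/1Mu/0Ld/1B | 0r 0w}
  7. BR ⇒ no(RD_PORT)  {1A/1Mu/0Ld/1B | 0r 0w}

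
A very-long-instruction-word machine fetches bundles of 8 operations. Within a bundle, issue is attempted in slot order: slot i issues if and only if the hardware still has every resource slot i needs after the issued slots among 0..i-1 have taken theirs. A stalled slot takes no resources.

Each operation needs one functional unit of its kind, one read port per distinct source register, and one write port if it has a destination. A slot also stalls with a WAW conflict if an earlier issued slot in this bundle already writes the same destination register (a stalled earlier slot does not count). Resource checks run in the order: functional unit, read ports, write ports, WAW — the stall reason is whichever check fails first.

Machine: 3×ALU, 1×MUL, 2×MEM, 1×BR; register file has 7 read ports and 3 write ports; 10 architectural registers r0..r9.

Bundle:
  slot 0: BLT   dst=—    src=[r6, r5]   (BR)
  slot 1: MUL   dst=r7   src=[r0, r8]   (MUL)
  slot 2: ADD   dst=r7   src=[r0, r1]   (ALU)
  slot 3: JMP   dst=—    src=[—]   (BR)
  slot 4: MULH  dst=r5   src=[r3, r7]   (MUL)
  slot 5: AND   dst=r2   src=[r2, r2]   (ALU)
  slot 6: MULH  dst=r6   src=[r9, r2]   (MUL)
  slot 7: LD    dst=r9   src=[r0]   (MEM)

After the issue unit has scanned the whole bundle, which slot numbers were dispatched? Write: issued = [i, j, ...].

issued = [0, 1, 5, 7]

(0) want 1×BR +2rd +0wr — yes → AL3|MU1|ME2|BR0|rd5|wr3
(1) want 1×MUL +2rd +1wr — yes → AL3|MU0|ME2|BR0|rd3|wr2
(2) want 1×ALU +2rd +1wr — WAW → AL3|MU0|ME2|BR0|rd3|wr2
(3) want 1×BR +0rd +0wr — FU → AL3|MU0|ME2|BR0|rd3|wr2
(4) want 1×MUL +2rd +1wr — FU → AL3|MU0|ME2|BR0|rd3|wr2
(5) want 1×ALU +1rd +1wr — yes → AL2|MU0|ME2|BR0|rd2|wr1
(6) want 1×MUL +2rd +1wr — FU → AL2|MU0|ME2|BR0|rd2|wr1
(7) want 1×MEM +1rd +1wr — yes → AL2|MU0|ME1|BR0|rd1|wr0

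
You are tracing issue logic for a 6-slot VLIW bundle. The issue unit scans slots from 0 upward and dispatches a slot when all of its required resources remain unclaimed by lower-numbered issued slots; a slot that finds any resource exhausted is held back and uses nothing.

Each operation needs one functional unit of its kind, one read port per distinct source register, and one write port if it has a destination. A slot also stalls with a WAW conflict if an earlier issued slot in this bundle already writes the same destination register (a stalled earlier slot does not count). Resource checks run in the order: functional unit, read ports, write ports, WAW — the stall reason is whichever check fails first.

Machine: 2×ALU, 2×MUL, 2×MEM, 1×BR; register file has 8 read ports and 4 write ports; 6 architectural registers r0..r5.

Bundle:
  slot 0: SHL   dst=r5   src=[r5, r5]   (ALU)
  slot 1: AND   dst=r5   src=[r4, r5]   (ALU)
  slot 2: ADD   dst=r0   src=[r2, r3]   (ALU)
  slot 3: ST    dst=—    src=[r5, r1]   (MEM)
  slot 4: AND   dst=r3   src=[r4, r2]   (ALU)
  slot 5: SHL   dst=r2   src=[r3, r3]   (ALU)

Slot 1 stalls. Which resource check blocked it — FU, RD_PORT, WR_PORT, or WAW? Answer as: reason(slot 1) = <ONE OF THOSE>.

(0) want 1×ALU +1rd +1wr — yes → AL1|MU2|ME2|BR1|rd7|wr3
(1) want 1×ALU +2rd +1wr — WAW → AL1|MU2|ME2|BR1|rd7|wr3
(2) want 1×ALU +2rd +1wr — yes → AL0|MU2|ME2|BR1|rd5|wr2
(3) want 1×MEM +2rd +0wr — yes → AL0|MU2|ME1|BR1|rd3|wr2
(4) want 1×ALU +2rd +1wr — FU → AL0|MU2|ME1|BR1|rd3|wr2
(5) want 1×ALU +1rd +1wr — FU → AL0|MU2|ME1|BR1|rd3|wr2

reason(slot 1) = WAW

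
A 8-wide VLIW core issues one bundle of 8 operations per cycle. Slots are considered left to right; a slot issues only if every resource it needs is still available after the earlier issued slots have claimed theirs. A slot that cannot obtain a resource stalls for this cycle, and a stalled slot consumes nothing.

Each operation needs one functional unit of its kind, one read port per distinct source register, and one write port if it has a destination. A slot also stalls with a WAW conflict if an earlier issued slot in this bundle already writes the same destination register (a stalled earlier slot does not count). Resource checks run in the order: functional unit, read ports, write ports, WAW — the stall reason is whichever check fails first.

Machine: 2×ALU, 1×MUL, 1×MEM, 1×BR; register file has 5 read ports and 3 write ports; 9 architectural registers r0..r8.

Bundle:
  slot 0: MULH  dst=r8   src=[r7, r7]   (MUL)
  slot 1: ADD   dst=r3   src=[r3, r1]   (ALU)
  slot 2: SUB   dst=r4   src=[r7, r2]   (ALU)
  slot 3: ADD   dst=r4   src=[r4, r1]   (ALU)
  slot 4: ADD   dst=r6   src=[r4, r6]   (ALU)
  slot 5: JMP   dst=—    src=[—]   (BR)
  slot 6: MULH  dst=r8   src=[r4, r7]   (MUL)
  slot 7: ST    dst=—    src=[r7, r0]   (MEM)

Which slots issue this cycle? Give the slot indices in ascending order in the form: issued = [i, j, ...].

[0] MUL needs rd=1 wr=1: ok; after: ALU=2 MUL=0 MEM=1 BR=1, R=4, W=2
[1] ALU needs rd=2 wr=1: ok; after: ALU=1 MUL=0 MEM=1 BR=1, R=2, W=1
[2] ALU needs rd=2 wr=1: ok; after: ALU=0 MUL=0 MEM=1 BR=1, R=0, W=0
[3] ALU needs rd=2 wr=1: FU; after: ALU=0 MUL=0 MEM=1 BR=1, R=0, W=0
[4] ALU needs rd=2 wr=1: FU; after: ALU=0 MUL=0 MEM=1 BR=1, R=0, W=0
[5] BR needs rd=0 wr=0: ok; after: ALU=0 MUL=0 MEM=1 BR=0, R=0, W=0
[6] MUL needs rd=2 wr=1: FU; after: ALU=0 MUL=0 MEM=1 BR=0, R=0, W=0
[7] MEM needs rd=2 wr=0: RD_PORT; after: ALU=0 MUL=0 MEM=1 BR=0, R=0, W=0

issued = [0, 1, 2, 5]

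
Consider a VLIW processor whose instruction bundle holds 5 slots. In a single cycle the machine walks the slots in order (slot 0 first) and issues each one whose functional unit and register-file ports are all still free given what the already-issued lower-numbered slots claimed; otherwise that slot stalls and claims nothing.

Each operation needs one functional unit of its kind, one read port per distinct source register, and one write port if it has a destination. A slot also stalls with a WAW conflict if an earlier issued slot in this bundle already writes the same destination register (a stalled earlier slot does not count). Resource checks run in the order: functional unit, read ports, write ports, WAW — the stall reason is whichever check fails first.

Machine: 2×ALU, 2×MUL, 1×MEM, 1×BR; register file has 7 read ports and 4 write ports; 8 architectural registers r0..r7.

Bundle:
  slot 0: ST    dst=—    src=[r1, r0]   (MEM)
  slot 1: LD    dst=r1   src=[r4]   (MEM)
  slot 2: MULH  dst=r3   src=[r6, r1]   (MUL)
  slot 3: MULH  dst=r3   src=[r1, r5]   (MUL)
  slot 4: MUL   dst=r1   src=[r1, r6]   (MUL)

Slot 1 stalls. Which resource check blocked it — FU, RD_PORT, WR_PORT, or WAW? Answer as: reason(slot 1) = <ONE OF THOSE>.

reason(slot 1) = FU

[0] MEM needs rd=2 wr=0: ok; after: ALU=2 MUL=2 MEM=0 BR=1, R=5, W=4
[1] MEM needs rd=1 wr=1: FU; after: ALU=2 MUL=2 MEM=0 BR=1, R=5, W=4
[2] MUL needs rd=2 wr=1: ok; after: ALU=2 MUL=1 MEM=0 BR=1, R=3, W=3
[3] MUL needs rd=2 wr=1: WAW; after: ALU=2 MUL=1 MEM=0 BR=1, R=3, W=3
[4] MUL needs rd=2 wr=1: ok; after: ALU=2 MUL=0 MEM=0 BR=1, R=1, W=2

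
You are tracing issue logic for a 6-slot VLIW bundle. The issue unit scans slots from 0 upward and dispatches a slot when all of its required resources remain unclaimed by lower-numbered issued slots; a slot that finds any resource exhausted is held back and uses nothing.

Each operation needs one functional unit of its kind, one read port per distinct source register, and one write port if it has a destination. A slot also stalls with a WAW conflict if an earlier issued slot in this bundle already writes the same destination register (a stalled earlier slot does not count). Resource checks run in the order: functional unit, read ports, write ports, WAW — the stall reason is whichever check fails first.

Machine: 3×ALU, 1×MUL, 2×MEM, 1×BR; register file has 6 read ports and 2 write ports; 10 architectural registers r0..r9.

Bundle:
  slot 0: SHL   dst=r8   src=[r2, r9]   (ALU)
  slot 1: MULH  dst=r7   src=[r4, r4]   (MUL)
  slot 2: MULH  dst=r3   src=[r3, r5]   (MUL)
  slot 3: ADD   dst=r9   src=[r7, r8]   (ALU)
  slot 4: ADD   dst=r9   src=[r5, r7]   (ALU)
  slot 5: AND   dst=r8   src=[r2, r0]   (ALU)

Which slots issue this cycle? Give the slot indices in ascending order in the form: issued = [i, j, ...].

issued = [0, 1]

  0. ALU→r8 ⇒ go  {2A/1Mu/2Ld/1B | 4r 1w}
  1. MUL→r7 ⇒ go  {2A/0Mu/2Ld/1B | 3r 0w}
  2. MUL→r3 ⇒ no(FU)  {2A/0Mu/2Ld/1B | 3r 0w}
  3. ALU→r9 ⇒ no(WR_PORT)  {2A/0Mu/2Ld/1B | 3r 0w}
  4. ALU→r9 ⇒ no(WR_PORT)  {2A/0Mu/2Ld/1B | 3r 0w}
  5. ALU→r8 ⇒ no(WR_PORT)  {2A/0Mu/2Ld/1B | 3r 0w}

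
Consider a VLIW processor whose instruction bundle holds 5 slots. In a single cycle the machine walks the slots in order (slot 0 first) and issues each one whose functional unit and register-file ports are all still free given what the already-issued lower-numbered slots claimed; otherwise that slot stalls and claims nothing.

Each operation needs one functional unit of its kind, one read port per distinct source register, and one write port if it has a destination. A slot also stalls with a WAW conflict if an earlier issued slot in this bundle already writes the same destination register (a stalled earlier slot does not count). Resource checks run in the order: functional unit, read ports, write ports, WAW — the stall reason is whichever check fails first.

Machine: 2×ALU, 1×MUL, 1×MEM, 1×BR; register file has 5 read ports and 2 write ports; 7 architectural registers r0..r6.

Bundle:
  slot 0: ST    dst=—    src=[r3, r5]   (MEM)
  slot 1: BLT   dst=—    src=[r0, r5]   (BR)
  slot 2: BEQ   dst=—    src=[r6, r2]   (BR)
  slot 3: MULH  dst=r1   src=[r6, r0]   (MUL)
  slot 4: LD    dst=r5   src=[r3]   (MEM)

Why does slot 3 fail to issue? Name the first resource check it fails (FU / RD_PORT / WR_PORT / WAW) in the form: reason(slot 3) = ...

reason(slot 3) = RD_PORT

slot 0 (MEM): ISSUE — free A2,Mu1,Ld0,B1 rp3 wp2
slot 1 (BR): ISSUE — free A2,Mu1,Ld0,B0 rp1 wp2
slot 2 (BR): stall FU — free A2,Mu1,Ld0,B0 rp1 wp2
slot 3 (MUL): stall RD_PORT — free A2,Mu1,Ld0,B0 rp1 wp2
slot 4 (MEM): stall FU — free A2,Mu1,Ld0,B0 rp1 wp2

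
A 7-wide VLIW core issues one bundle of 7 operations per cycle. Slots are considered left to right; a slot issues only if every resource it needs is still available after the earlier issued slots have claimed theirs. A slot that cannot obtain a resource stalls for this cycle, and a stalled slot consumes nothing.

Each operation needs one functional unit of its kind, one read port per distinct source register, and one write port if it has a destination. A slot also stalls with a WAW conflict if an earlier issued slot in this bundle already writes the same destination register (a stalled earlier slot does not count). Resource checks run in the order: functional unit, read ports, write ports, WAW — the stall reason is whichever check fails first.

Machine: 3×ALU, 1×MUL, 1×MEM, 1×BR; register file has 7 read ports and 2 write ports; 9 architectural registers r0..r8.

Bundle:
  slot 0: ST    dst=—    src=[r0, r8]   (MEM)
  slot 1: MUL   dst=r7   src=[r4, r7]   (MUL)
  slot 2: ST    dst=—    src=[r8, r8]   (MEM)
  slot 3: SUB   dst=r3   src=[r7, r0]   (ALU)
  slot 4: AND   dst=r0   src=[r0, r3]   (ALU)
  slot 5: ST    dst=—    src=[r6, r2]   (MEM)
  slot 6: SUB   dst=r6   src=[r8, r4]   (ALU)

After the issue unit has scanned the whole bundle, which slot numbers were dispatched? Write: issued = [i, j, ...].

slot 0 (MEM): ISSUE — free A3,Mu1,Ld0,B1 rp5 wp2
slot 1 (MUL): ISSUE — free A3,Mu0,Ld0,B1 rp3 wp1
slot 2 (MEM): stall FU — free A3,Mu0,Ld0,B1 rp3 wp1
slot 3 (ALU): ISSUE — free A2,Mu0,Ld0,B1 rp1 wp0
slot 4 (ALU): stall RD_PORT — free A2,Mu0,Ld0,B1 rp1 wp0
slot 5 (MEM): stall FU — free A2,Mu0,Ld0,B1 rp1 wp0
slot 6 (ALU): stall RD_PORT — free A2,Mu0,Ld0,B1 rp1 wp0

issued = [0, 1, 3]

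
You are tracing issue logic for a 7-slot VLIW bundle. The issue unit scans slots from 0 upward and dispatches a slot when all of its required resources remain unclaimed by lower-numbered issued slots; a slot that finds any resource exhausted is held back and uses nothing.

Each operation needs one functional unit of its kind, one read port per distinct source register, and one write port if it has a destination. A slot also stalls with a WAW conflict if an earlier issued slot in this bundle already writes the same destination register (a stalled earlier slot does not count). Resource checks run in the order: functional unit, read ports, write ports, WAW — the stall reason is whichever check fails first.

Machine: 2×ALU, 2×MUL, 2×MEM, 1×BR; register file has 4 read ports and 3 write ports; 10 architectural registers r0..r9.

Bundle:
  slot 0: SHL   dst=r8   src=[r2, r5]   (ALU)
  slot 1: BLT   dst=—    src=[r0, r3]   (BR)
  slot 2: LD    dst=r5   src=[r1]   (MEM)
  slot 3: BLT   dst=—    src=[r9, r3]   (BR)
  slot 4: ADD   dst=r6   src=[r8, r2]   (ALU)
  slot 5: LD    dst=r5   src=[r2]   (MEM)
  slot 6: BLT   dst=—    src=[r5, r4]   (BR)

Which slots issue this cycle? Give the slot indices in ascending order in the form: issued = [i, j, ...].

issued = [0, 1]

(0) want 1×ALU +2rd +1wr — yes → AL1|MU2|ME2|BR1|rd2|wr2
(1) want 1×BR +2rd +0wr — yes → AL1|MU2|ME2|BR0|rd0|wr2
(2) want 1×MEM +1rd +1wr — RD_PORT → AL1|MU2|ME2|BR0|rd0|wr2
(3) want 1×BR +2rd +0wr — FU → AL1|MU2|ME2|BR0|rd0|wr2
(4) want 1×ALU +2rd +1wr — RD_PORT → AL1|MU2|ME2|BR0|rd0|wr2
(5) want 1×MEM +1rd +1wr — RD_PORT → AL1|MU2|ME2|BR0|rd0|wr2
(6) want 1×BR +2rd +0wr — FU → AL1|MU2|ME2|BR0|rd0|wr2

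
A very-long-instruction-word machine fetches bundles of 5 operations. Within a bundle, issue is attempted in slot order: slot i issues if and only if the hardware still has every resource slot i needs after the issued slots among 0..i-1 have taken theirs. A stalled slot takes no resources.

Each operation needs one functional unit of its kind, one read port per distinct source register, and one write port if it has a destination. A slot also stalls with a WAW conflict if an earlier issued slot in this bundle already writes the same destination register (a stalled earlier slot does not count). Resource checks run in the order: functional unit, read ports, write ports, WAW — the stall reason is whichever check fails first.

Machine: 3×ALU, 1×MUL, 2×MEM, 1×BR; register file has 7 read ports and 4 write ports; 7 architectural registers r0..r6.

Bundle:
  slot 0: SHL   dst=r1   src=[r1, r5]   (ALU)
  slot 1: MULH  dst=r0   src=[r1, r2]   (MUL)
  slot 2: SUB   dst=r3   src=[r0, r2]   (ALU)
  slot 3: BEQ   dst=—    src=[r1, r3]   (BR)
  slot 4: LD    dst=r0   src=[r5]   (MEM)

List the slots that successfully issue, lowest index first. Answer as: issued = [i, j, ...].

slot 0 (ALU): ISSUE — free A2,Mu1,Ld2,B1 rp5 wp3
slot 1 (MUL): ISSUE — free A2,Mu0,Ld2,B1 rp3 wp2
slot 2 (ALU): ISSUE — free A1,Mu0,Ld2,B1 rp1 wp1
slot 3 (BR): stall RD_PORT — free A1,Mu0,Ld2,B1 rp1 wp1
slot 4 (MEM): stall WAW — free A1,Mu0,Ld2,B1 rp1 wp1

issued = [0, 1, 2]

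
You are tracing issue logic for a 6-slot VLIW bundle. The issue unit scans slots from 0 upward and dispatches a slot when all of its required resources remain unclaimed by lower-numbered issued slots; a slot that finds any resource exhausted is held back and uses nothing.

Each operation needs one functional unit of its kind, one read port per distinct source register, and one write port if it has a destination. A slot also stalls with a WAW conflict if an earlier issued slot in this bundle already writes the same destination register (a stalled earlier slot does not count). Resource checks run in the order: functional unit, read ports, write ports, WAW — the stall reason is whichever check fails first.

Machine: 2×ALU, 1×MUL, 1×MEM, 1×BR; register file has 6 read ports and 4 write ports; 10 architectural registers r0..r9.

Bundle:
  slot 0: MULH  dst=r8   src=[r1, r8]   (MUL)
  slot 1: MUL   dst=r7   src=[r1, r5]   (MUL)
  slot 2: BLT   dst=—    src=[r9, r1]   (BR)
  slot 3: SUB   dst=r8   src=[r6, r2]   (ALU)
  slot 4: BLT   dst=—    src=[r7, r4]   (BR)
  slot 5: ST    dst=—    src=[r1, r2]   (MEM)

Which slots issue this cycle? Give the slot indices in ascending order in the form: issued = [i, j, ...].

issued = [0, 2, 5]

  0. MUL→r8 ⇒ go  {2A/0Mu/1Ld/1B | 4r 3w}
  1. MUL→r7 ⇒ no(FU)  {2A/0Mu/1Ld/1B | 4r 3w}
  2. BR ⇒ go  {2A/0Mu/1Ld/0B | 2r 3w}
  3. ALU→r8 ⇒ no(WAW)  {2A/0Mu/1Ld/0B | 2r 3w}
  4. BR ⇒ no(FU)  {2A/0Mu/1Ld/0B | 2r 3w}
  5. MEM ⇒ go  {2A/0Mu/0Ld/0B | 0r 3w}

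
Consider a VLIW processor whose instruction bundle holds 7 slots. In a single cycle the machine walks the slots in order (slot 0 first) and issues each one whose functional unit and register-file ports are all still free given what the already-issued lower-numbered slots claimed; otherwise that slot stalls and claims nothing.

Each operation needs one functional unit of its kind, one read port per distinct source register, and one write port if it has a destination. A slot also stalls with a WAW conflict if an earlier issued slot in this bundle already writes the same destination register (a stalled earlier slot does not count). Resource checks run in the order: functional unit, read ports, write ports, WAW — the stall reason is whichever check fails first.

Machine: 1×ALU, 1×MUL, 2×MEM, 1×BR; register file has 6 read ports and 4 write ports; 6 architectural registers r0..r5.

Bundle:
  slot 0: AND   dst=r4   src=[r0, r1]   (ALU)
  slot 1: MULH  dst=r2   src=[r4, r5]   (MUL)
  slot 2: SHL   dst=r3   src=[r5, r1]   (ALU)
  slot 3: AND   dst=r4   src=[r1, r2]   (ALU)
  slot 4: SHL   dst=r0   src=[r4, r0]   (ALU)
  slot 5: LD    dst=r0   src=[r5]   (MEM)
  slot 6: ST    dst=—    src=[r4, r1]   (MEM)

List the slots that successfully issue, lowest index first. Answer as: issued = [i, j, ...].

slot 0 (ALU): ISSUE — free A0,Mu1,Ld2,B1 rp4 wp3
slot 1 (MUL): ISSUE — free A0,Mu0,Ld2,B1 rp2 wp2
slot 2 (ALU): stall FU — free A0,Mu0,Ld2,B1 rp2 wp2
slot 3 (ALU): stall FU — free A0,Mu0,Ld2,B1 rp2 wp2
slot 4 (ALU): stall FU — free A0,Mu0,Ld2,B1 rp2 wp2
slot 5 (MEM): ISSUE — free A0,Mu0,Ld1,B1 rp1 wp1
slot 6 (MEM): stall RD_PORT — free A0,Mu0,Ld1,B1 rp1 wp1

issued = [0, 1, 5]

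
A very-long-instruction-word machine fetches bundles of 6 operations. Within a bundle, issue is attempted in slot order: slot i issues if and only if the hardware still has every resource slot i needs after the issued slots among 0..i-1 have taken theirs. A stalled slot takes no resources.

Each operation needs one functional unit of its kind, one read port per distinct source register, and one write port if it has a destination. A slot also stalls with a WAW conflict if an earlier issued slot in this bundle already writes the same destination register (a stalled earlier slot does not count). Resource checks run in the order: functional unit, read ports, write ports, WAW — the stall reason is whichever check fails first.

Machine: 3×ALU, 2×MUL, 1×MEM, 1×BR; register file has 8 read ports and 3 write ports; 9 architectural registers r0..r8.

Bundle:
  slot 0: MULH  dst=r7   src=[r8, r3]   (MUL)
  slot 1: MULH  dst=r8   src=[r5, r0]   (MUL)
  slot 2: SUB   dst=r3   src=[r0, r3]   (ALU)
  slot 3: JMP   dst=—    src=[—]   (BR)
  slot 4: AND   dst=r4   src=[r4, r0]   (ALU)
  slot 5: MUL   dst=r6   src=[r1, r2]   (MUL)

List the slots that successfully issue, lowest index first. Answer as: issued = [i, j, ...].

[0] MUL needs rd=2 wr=1: ok; after: ALU=3 MUL=1 MEM=1 BR=1, R=6, W=2
[1] MUL needs rd=2 wr=1: ok; after: ALU=3 MUL=0 MEM=1 BR=1, R=4, W=1
[2] ALU needs rd=2 wr=1: ok; after: ALU=2 MUL=0 MEM=1 BR=1, R=2, W=0
[3] BR needs rd=0 wr=0: ok; after: ALU=2 MUL=0 MEM=1 BR=0, R=2, W=0
[4] ALU needs rd=2 wr=1: WR_PORT; after: ALU=2 MUL=0 MEM=1 BR=0, R=2, W=0
[5] MUL needs rd=2 wr=1: FU; after: ALU=2 MUL=0 MEM=1 BR=0, R=2, W=0

issued = [0, 1, 2, 3]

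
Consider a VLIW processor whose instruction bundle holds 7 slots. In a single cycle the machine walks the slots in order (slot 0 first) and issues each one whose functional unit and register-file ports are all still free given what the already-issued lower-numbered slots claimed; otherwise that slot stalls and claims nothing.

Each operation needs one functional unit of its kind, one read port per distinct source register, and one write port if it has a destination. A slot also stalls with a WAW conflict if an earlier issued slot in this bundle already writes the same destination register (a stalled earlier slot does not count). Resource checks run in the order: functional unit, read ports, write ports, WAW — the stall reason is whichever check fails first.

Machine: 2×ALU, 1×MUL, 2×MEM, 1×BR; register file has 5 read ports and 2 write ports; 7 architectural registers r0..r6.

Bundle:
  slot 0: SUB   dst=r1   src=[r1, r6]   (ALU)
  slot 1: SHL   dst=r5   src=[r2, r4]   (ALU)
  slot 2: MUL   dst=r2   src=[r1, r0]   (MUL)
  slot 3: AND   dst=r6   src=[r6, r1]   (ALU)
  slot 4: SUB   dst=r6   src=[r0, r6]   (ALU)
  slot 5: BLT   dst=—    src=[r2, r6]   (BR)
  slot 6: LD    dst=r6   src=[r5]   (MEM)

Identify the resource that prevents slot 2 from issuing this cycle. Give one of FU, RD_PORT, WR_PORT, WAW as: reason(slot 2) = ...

reason(slot 2) = RD_PORT

[0] ALU needs rd=2 wr=1: ok; after: ALU=1 MUL=1 MEM=2 BR=1, R=3, W=1
[1] ALU needs rd=2 wr=1: ok; after: ALU=0 MUL=1 MEM=2 BR=1, R=1, W=0
[2] MUL needs rd=2 wr=1: RD_PORT; after: ALU=0 MUL=1 MEM=2 BR=1, R=1, W=0
[3] ALU needs rd=2 wr=1: FU; after: ALU=0 MUL=1 MEM=2 BR=1, R=1, W=0
[4] ALU needs rd=2 wr=1: FU; after: ALU=0 MUL=1 MEM=2 BR=1, R=1, W=0
[5] BR needs rd=2 wr=0: RD_PORT; after: ALU=0 MUL=1 MEM=2 BR=1, R=1, W=0
[6] MEM needs rd=1 wr=1: WR_PORT; after: ALU=0 MUL=1 MEM=2 BR=1, R=1, W=0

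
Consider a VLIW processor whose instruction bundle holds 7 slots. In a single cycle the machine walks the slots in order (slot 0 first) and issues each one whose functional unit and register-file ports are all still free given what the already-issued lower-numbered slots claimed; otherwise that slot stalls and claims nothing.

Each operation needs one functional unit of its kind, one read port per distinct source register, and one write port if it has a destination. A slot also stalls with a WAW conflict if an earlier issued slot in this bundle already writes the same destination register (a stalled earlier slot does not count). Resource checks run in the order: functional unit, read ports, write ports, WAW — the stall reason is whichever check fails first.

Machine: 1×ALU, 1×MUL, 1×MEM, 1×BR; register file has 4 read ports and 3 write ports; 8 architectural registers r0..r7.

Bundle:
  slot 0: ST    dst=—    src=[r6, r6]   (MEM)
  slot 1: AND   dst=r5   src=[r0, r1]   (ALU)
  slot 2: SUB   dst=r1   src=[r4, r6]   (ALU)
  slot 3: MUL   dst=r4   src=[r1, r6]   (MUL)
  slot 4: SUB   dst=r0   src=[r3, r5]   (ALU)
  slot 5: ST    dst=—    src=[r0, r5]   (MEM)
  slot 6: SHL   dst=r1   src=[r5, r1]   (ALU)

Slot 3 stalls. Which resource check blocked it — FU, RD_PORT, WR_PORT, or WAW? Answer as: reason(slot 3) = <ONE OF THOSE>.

#0 MEM src=r6,r6 dispatched  <A:1 Mu:1 Ld:0 B:1 rd:3 wr:3>
#1 ALU src=r0,r1 dispatched  <A:0 Mu:1 Ld:0 B:1 rd:1 wr:2>
#2 ALU src=r4,r6 held:FU  <A:0 Mu:1 Ld:0 B:1 rd:1 wr:2>
#3 MUL src=r1,r6 held:RD_PORT  <A:0 Mu:1 Ld:0 B:1 rd:1 wr:2>
#4 ALU src=r3,r5 held:FU  <A:0 Mu:1 Ld:0 B:1 rd:1 wr:2>
#5 MEM src=r0,r5 held:FU  <A:0 Mu:1 Ld:0 B:1 rd:1 wr:2>
#6 ALU src=r5,r1 held:FU  <A:0 Mu:1 Ld:0 B:1 rd:1 wr:2>

reason(slot 3) = RD_PORT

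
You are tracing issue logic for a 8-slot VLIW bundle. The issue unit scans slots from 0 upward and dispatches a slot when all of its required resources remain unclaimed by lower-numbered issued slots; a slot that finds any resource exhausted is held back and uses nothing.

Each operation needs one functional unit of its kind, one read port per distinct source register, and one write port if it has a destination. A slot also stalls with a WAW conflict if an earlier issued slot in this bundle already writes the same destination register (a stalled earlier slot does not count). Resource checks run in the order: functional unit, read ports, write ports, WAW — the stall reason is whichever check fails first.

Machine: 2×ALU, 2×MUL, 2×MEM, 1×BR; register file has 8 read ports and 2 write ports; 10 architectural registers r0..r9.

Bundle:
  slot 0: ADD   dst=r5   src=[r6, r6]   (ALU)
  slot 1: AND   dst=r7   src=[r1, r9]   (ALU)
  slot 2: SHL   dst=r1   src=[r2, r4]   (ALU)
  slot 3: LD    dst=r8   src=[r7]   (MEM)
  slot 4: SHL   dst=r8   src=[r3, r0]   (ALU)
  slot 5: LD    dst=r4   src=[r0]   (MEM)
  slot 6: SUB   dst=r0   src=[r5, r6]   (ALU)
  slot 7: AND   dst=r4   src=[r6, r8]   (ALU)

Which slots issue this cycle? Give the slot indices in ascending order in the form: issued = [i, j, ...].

issued = [0, 1]

(0) want 1×ALU +1rd +1wr — yes → AL1|MU2|ME2|BR1|rd7|wr1
(1) want 1×ALU +2rd +1wr — yes → AL0|MU2|ME2|BR1|rd5|wr0
(2) want 1×ALU +2rd +1wr — FU → AL0|MU2|ME2|BR1|rd5|wr0
(3) want 1×MEM +1rd +1wr — WR_PORT → AL0|MU2|ME2|BR1|rd5|wr0
(4) want 1×ALU +2rd +1wr — FU → AL0|MU2|ME2|BR1|rd5|wr0
(5) want 1×MEM +1rd +1wr — WR_PORT → AL0|MU2|ME2|BR1|rd5|wr0
(6) want 1×ALU +2rd +1wr — FU → AL0|MU2|ME2|BR1|rd5|wr0
(7) want 1×ALU +2rd +1wr — FU → AL0|MU2|ME2|BR1|rd5|wr0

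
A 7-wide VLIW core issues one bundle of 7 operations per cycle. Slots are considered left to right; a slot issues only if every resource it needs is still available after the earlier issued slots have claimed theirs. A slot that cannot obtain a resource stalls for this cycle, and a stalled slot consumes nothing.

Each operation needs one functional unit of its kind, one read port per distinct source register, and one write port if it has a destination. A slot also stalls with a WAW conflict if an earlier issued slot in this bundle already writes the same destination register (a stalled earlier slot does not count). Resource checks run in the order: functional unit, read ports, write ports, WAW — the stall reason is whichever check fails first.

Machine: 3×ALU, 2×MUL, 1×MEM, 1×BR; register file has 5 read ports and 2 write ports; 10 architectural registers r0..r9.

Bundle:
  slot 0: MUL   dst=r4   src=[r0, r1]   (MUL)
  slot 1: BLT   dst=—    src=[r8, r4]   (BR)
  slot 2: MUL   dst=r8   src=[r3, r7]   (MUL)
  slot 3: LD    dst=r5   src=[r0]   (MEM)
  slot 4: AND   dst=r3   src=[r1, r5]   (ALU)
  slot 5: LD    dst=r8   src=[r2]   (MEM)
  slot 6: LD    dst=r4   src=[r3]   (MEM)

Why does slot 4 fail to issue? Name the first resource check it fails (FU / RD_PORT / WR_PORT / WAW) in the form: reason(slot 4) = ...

  0. MUL→r4 ⇒ go  {3A/1Mu/1Ld/1B | 3r 1w}
  1. BR ⇒ go  {3A/1Mu/1Ld/0B | 1r 1w}
  2. MUL→r8 ⇒ no(RD_PORT)  {3A/1Mu/1Ld/0B | 1r 1w}
  3. MEM→r5 ⇒ go  {3A/1Mu/0Ld/0B | 0r 0w}
  4. ALU→r3 ⇒ no(RD_PORT)  {3A/1Mu/0Ld/0B | 0r 0w}
  5. MEM→r8 ⇒ no(FU)  {3A/1Mu/0Ld/0B | 0r 0w}
  6. MEM→r4 ⇒ no(FU)  {3A/1Mu/0Ld/0B | 0r 0w}

reason(slot 4) = RD_PORT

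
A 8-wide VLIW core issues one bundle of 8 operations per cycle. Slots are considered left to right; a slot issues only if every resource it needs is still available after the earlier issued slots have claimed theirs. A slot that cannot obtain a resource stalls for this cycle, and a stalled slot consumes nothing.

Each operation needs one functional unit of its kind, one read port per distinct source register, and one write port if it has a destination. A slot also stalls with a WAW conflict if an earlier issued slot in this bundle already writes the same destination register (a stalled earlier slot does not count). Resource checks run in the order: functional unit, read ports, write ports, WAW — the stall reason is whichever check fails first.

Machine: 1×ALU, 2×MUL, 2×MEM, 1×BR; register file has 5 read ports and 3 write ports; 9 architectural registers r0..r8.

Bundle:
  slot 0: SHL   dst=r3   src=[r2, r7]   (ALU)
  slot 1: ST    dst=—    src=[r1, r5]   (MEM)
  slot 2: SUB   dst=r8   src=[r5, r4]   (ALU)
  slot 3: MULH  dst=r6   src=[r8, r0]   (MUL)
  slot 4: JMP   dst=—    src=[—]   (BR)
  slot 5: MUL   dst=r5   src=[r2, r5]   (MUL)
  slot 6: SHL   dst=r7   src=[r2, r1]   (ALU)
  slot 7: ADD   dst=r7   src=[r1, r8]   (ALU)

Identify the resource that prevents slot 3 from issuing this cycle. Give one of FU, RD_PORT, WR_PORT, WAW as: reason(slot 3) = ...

#0 ALU src=r2,r7 dispatched  <A:0 Mu:2 Ld:2 B:1 rd:3 wr:2>
#1 MEM src=r1,r5 dispatched  <A:0 Mu:2 Ld:1 B:1 rd:1 wr:2>
#2 ALU src=r5,r4 held:FU  <A:0 Mu:2 Ld:1 B:1 rd:1 wr:2>
#3 MUL src=r8,r0 held:RD_PORT  <A:0 Mu:2 Ld:1 B:1 rd:1 wr:2>
#4 BR src=- dispatched  <A:0 Mu:2 Ld:1 B:0 rd:1 wr:2>
#5 MUL src=r2,r5 held:RD_PORT  <A:0 Mu:2 Ld:1 B:0 rd:1 wr:2>
#6 ALU src=r2,r1 held:FU  <A:0 Mu:2 Ld:1 B:0 rd:1 wr:2>
#7 ALU src=r1,r8 held:FU  <A:0 Mu:2 Ld:1 B:0 rd:1 wr:2>

reason(slot 3) = RD_PORT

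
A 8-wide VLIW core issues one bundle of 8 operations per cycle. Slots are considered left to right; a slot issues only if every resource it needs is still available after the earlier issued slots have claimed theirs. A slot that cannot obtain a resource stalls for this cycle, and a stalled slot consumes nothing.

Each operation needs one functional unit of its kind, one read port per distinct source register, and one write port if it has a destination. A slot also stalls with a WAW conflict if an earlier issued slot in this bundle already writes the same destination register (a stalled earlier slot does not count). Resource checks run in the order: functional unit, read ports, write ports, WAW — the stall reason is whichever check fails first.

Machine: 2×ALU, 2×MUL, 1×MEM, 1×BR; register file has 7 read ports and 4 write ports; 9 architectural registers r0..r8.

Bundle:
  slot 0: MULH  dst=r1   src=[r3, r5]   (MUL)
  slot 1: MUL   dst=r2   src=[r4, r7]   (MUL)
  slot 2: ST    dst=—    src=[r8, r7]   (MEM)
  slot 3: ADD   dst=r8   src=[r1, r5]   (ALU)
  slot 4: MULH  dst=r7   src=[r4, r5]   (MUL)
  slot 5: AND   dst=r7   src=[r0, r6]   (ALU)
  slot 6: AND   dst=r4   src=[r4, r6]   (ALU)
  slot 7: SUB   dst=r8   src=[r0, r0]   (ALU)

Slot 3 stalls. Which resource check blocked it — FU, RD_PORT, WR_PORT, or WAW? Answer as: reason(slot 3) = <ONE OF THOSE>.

(0) want 1×MUL +2rd +1wr — yes → AL2|MU1|ME1|BR1|rd5|wr3
(1) want 1×MUL +2rd +1wr — yes → AL2|MU0|ME1|BR1|rd3|wr2
(2) want 1×MEM +2rd +0wr — yes → AL2|MU0|ME0|BR1|rd1|wr2
(3) want 1×ALU +2rd +1wr — RD_PORT → AL2|MU0|ME0|BR1|rd1|wr2
(4) want 1×MUL +2rd +1wr — FU → AL2|MU0|ME0|BR1|rd1|wr2
(5) want 1×ALU +2rd +1wr — RD_PORT → AL2|MU0|ME0|BR1|rd1|wr2
(6) want 1×ALU +2rd +1wr — RD_PORT → AL2|MU0|ME0|BR1|rd1|wr2
(7) want 1×ALU +1rd +1wr — yes → AL1|MU0|ME0|BR1|rd0|wr1

reason(slot 3) = RD_PORT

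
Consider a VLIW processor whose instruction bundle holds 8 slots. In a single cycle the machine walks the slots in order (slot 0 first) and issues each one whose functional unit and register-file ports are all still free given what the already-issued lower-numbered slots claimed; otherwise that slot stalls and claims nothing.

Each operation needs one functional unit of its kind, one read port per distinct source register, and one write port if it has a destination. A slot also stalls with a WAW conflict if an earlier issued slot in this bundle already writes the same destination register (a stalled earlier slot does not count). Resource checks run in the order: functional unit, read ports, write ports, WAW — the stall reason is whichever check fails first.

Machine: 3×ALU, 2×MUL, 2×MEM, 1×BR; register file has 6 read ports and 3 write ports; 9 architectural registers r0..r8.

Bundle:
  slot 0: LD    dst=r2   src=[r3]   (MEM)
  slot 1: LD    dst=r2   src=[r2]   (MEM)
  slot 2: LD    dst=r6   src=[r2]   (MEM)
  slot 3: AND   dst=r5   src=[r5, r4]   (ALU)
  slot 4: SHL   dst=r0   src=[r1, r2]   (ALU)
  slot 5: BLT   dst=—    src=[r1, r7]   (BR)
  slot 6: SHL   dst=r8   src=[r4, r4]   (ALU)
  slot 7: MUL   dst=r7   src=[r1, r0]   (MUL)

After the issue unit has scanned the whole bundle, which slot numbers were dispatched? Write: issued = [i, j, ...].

#0 MEM src=r3 dispatched  <A:3 Mu:2 Ld:1 B:1 rd:5 wr:2>
#1 MEM src=r2 held:WAW  <A:3 Mu:2 Ld:1 B:1 rd:5 wr:2>
#2 MEM src=r2 dispatched  <A:3 Mu:2 Ld:0 B:1 rd:4 wr:1>
#3 ALU src=r5,r4 dispatched  <A:2 Mu:2 Ld:0 B:1 rd:2 wr:0>
#4 ALU src=r1,r2 held:WR_PORT  <A:2 Mu:2 Ld:0 B:1 rd:2 wr:0>
#5 BR src=r1,r7 dispatched  <A:2 Mu:2 Ld:0 B:0 rd:0 wr:0>
#6 ALU src=r4,r4 held:RD_PORT  <A:2 Mu:2 Ld:0 B:0 rd:0 wr:0>
#7 MUL src=r1,r0 held:RD_PORT  <A:2 Mu:2 Ld:0 B:0 rd:0 wr:0>

issued = [0, 2, 3, 5]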